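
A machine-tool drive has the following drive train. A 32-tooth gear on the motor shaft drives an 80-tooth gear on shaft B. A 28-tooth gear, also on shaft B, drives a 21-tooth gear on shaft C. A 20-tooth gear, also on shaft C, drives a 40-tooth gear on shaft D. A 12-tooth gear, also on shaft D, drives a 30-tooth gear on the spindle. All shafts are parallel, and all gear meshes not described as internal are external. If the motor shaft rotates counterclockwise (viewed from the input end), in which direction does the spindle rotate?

the motor shaft → shaft B: external mesh, 1 reversal → CW.
shaft B → shaft C: external mesh, 1 reversal → CCW.
shaft C → shaft D: external mesh, 1 reversal → CW.
shaft D → the spindle: external mesh, 1 reversal → CCW.
4 reversals in total — an even number — so the spindle turns the same way as the motor shaft.

counterclockwise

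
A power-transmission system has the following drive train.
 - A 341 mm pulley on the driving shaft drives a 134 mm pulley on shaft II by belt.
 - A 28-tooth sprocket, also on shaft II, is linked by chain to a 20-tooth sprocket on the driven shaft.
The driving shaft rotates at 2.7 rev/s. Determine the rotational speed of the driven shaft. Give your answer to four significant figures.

9.619 rev/s

the driving shaft → shaft II (belt, 134/341): 2.7 ÷ 0.39296 = 6.8709 rev/s
shaft II → the driven shaft (chain, 20/28): 6.8709 ÷ 0.71429 = 9.6193 rev/s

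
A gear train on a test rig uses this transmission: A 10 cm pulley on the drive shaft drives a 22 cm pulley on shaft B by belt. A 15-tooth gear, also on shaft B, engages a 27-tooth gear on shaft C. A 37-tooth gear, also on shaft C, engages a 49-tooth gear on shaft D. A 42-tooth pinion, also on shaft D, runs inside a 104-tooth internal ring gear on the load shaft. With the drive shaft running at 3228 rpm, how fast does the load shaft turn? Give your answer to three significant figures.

the drive shaft → shaft B (belt, 22/10): 3228 ÷ 2.2 = 1467.3 rpm
shaft B → shaft C (gear mesh, 27/15): 1467.3 ÷ 1.8 = 815.15 rpm
shaft C → shaft D (gear mesh, 49/37): 815.15 ÷ 1.3243 = 615.52 rpm
shaft D → the load shaft (internal gear, 104/42): 615.52 ÷ 2.4762 = 248.58 rpm

249 rpm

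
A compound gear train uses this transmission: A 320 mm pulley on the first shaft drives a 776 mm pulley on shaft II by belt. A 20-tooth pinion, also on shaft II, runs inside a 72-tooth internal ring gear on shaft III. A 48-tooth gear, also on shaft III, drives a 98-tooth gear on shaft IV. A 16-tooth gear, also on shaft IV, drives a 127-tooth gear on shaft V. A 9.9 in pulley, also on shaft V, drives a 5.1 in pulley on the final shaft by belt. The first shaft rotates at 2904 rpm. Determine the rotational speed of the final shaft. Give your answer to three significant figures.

39.8 rpm

belt 776/320 = 2.425 → 2904/2.425 = 1197.5 rpm
internal gear 72/20 = 3.6 → 1197.5/3.6 = 332.65 rpm
gear mesh 98/48 = 2.0417 → 332.65/2.0417 = 162.93 rpm
gear mesh 127/16 = 7.9375 → 162.93/7.9375 = 20.526 rpm
belt 5.1/9.9 = 0.51515 → 20.526/0.51515 = 39.845 rpm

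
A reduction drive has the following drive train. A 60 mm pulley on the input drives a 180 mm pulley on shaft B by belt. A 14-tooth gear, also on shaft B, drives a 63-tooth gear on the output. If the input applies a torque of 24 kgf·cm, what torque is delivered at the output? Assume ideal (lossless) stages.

324 kgf·cm

belt 180/60 = 3 → τ = 24·3 = 72 kgf·cm
gear mesh 63/14 = 4.5 → τ = 72·4.5 = 324 kgf·cm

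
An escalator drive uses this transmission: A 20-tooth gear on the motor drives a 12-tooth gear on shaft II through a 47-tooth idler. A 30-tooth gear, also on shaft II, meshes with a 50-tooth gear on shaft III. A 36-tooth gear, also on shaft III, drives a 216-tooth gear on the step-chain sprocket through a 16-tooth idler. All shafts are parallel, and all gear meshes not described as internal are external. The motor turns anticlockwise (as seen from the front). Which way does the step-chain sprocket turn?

the motor → shaft II: driver → idler → driven is 2 external meshes, 2 reversals → CCW.
shaft II → shaft III: external mesh, 1 reversal → CW.
shaft III → the step-chain sprocket: driver → idler → driven is 2 external meshes, 2 reversals → CW.
5 reversals in total — an odd number — so the step-chain sprocket turns opposite to the motor.

clockwise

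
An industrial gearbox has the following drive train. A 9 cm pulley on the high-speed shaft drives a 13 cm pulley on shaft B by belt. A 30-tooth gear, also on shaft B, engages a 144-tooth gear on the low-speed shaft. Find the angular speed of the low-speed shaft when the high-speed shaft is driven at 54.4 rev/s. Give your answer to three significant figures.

7.85 rev/s

Belt: ratio = 13/9 = 1.4444, so shaft B turns at 54.4 / 1.4444 = 37.662 rev/s.
Gear mesh: ratio = 144/30 = 4.8, so the low-speed shaft turns at 37.662 / 4.8 = 7.8462 rev/s.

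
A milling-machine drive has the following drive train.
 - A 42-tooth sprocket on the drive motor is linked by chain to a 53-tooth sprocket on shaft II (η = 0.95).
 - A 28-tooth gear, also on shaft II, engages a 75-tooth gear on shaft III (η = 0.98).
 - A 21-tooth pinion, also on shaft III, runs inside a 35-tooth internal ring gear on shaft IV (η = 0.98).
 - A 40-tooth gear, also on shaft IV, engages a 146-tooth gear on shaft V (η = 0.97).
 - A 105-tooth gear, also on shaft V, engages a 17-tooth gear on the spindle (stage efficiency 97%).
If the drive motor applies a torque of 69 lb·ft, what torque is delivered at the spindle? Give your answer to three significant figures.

197 lb·ft

Chain: ratio = 53/42 = 1.2619; torque at shaft II = 69 × 1.2619 × 0.95 = 82.718 lb·ft.
Gear mesh: ratio = 75/28 = 2.6786; torque at shaft III = 82.718 × 2.6786 × 0.98 = 217.13 lb·ft.
Internal gear: ratio = 35/21 = 1.6667; torque at shaft IV = 217.13 × 1.6667 × 0.98 = 354.65 lb·ft.
Gear mesh: ratio = 146/40 = 3.65; torque at shaft V = 354.65 × 3.65 × 0.97 = 1255.6 lb·ft.
Gear mesh: ratio = 17/105 = 0.1619; torque at the spindle = 1255.6 × 0.1619 × 0.97 = 197.2 lb·ft.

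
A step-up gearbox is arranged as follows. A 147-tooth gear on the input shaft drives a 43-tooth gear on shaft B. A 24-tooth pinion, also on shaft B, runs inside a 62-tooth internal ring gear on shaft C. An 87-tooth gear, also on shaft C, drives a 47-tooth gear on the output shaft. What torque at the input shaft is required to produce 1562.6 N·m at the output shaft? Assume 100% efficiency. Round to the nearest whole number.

3828 N·m

Overall ratio R = 0.29252 × 2.5833 × 0.54023 = 0.40823.
Input torque = output torque / R = 1562.6 / 0.40823 = 3827.7 N·m.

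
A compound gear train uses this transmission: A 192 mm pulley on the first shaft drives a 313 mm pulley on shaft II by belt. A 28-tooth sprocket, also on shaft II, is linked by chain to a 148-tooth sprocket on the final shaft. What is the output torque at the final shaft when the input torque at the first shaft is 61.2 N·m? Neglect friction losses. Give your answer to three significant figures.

After the belt (313/192): 61.2 × 1.6302 = 99.769 N·m
After the chain (148/28): 99.769 × 5.2857 = 527.35 N·m

527 N·m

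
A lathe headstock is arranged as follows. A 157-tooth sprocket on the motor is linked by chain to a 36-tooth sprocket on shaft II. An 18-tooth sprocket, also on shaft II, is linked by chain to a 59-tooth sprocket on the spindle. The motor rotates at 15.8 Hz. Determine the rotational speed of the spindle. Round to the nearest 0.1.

the motor → shaft II (chain, 36/157): 15.8 ÷ 0.2293 = 68.906 Hz
shaft II → the spindle (chain, 59/18): 68.906 ÷ 3.2778 = 21.022 Hz

21.0 Hz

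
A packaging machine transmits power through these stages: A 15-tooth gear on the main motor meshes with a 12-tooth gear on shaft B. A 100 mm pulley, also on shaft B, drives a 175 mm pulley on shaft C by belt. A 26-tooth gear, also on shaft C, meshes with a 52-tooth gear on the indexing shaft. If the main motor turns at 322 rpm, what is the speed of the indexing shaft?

gear mesh 12/15 = 0.8 → 322/0.8 = 402.5 rpm
belt 175/100 = 1.75 → 402.5/1.75 = 230 rpm
gear mesh 52/26 = 2 → 230/2 = 115 rpm

115 rpm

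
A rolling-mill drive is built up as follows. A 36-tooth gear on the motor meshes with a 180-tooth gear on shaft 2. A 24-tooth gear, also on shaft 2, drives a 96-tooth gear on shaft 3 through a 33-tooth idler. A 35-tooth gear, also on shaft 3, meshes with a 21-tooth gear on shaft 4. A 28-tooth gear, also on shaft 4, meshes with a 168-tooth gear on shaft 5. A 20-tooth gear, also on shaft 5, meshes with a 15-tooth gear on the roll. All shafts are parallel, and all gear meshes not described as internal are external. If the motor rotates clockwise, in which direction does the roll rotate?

clockwise

the motor → shaft 2: external mesh, 1 reversal → CCW.
shaft 2 → shaft 3: driver → idler → driven is 2 external meshes, 2 reversals → CCW.
shaft 3 → shaft 4: external mesh, 1 reversal → CW.
shaft 4 → shaft 5: external mesh, 1 reversal → CCW.
shaft 5 → the roll: external mesh, 1 reversal → CW.
6 reversals in total — an even number — so the roll turns the same way as the motor.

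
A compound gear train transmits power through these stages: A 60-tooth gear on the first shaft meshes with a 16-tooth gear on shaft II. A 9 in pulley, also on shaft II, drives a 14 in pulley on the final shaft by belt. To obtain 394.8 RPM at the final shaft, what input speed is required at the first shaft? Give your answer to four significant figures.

163.8 RPM

Overall ratio R = 0.26667 × 1.5556 = 0.41481.
Required input speed = output speed × R = 394.8 × 0.41481 = 163.77 RPM.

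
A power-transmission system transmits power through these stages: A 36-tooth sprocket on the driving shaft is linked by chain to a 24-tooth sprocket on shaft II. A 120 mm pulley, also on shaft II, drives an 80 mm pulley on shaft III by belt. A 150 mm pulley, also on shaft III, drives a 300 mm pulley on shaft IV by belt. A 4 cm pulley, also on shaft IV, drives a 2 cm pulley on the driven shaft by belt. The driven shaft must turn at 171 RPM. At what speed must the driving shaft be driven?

76 RPM

Overall ratio R = 0.66667 × 0.66667 × 2 × 0.5 = 0.44444.
Required input speed = output speed × R = 171 × 0.44444 = 76 RPM.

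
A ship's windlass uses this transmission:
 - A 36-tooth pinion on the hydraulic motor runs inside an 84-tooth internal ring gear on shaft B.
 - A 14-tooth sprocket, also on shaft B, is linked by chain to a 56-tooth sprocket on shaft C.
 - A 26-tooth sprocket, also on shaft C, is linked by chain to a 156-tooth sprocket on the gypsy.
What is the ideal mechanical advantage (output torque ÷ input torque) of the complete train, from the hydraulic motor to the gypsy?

Each stage contributes driven/driver: internal gear 84/36 = 2.3333, chain 56/14 = 4, chain 156/26 = 6.
Overall: 2.3333 × 4 × 6 = 56.

56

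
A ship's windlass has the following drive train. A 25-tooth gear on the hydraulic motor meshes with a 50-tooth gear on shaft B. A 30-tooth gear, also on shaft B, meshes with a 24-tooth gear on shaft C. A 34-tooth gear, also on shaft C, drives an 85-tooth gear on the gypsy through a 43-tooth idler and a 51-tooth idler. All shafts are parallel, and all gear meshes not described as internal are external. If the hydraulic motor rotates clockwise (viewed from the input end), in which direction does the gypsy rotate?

the hydraulic motor → shaft B: external mesh, 1 reversal → CCW.
shaft B → shaft C: external mesh, 1 reversal → CW.
shaft C → the gypsy: driver → idler → idler → driven is 3 external meshes, 3 reversals → CCW.
5 reversals in total — an odd number — so the gypsy turns opposite to the hydraulic motor.

counterclockwise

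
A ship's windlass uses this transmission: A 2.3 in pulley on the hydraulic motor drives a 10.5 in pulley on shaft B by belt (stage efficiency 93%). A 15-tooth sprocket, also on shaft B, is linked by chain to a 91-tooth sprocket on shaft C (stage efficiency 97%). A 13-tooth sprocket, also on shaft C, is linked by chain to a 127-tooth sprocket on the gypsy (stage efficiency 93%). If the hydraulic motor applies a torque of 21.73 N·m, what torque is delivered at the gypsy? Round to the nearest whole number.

4933 N·m

belt 10.5/2.3 = 4.5652 → τ = 21.73·4.5652·0.93 = 92.258 N·m
chain 91/15 = 6.0667 → τ = 92.258·6.0667·0.97 = 542.91 N·m
chain 127/13 = 9.7692 → τ = 542.91·9.7692·0.93 = 4932.5 N·m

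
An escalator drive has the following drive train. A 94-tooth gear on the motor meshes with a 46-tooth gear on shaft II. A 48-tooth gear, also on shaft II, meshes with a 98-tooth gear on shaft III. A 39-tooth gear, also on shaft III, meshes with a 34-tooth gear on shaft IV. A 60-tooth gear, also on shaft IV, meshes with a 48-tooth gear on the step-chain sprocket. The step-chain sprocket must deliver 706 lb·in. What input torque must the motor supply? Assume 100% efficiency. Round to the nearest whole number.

1013 lb·in

Overall ratio R = 0.48936 × 2.0417 × 0.87179 × 0.8 = 0.69682.
Input torque = output torque / R = 706 / 0.69682 = 1013.2 lb·in.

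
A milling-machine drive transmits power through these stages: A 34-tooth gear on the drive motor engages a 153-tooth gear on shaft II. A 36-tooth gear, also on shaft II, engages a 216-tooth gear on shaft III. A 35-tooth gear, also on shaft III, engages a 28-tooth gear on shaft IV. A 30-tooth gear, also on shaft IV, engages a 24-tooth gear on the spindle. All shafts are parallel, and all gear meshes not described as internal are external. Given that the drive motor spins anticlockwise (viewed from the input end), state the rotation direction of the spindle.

anticlockwise

the drive motor → shaft II: external mesh, 1 reversal → CW.
shaft II → shaft III: external mesh, 1 reversal → CCW.
shaft III → shaft IV: external mesh, 1 reversal → CW.
shaft IV → the spindle: external mesh, 1 reversal → CCW.
4 reversals in total — an even number — so the spindle turns the same way as the drive motor.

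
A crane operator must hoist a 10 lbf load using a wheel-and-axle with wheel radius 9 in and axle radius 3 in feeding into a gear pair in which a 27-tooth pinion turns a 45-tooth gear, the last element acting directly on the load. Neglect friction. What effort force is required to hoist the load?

2 lbf

Wheel-and-axle MA = R/r = 9/3 = 3.
Gear pair MA = 45/27 = 1.6667.
Combined ideal MA = 3 × 1.6667 = 5.
Effort = load / MA = 10 / 5 = 2 lbf.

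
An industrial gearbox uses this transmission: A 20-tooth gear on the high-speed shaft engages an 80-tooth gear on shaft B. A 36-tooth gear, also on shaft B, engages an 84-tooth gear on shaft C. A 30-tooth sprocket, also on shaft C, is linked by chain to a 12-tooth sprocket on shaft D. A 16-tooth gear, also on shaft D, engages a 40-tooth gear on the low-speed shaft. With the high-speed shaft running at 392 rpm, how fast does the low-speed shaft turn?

Gear mesh: ratio = 80/20 = 4, so shaft B turns at 392 / 4 = 98 rpm.
Gear mesh: ratio = 84/36 = 2.3333, so shaft C turns at 98 / 2.3333 = 42 rpm.
Chain: ratio = 12/30 = 0.4, so shaft D turns at 42 / 0.4 = 105 rpm.
Gear mesh: ratio = 40/16 = 2.5, so the low-speed shaft turns at 105 / 2.5 = 42 rpm.

42 rpm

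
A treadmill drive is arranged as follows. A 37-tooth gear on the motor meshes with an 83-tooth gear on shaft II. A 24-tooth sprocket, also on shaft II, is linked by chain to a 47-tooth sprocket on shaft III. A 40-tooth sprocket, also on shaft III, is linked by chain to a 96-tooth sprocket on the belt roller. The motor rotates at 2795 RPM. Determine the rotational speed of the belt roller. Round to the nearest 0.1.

265.1 RPM

gear mesh 83/37 = 2.2432 → 2795/2.2432 = 1246 RPM
chain 47/24 = 1.9583 → 1246/1.9583 = 636.24 RPM
chain 96/40 = 2.4 → 636.24/2.4 = 265.1 RPM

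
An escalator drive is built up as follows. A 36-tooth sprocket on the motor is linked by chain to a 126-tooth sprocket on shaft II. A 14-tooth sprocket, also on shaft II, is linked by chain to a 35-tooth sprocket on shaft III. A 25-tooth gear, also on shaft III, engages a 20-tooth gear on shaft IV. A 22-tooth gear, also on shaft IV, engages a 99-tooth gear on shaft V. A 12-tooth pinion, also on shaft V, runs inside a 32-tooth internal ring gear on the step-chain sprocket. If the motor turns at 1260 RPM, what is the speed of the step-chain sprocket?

the motor → shaft II (chain, 126/36): 1260 ÷ 3.5 = 360 RPM
shaft II → shaft III (chain, 35/14): 360 ÷ 2.5 = 144 RPM
shaft III → shaft IV (gear mesh, 20/25): 144 ÷ 0.8 = 180 RPM
shaft IV → shaft V (gear mesh, 99/22): 180 ÷ 4.5 = 40 RPM
shaft V → the step-chain sprocket (internal gear, 32/12): 40 ÷ 2.6667 = 15 RPM

15 RPM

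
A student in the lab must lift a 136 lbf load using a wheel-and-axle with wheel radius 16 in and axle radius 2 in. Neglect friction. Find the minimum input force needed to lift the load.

Wheel-and-axle MA = R/r = 16/2 = 8.
Effort = load / MA = 136 / 8 = 17 lbf.

17 lbf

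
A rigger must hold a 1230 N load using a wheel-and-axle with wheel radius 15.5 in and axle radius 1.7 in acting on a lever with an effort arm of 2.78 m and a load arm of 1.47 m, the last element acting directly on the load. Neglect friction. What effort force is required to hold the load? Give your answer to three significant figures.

71.3 N

Wheel-and-axle MA = R/r = 15.5/1.7 = 9.1176.
Lever MA = effort arm / load arm = 2.78/1.47 = 1.8912.
Combined ideal MA = 9.1176 × 1.8912 = 17.243.
Effort = load / MA = 1230 / 17.243 = 71.334 N.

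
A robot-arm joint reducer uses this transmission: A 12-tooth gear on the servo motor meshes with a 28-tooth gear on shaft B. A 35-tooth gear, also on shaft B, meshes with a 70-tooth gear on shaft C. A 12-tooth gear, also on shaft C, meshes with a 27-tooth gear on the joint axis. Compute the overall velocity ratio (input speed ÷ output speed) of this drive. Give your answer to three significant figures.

Each stage contributes driven/driver: gear mesh 28/12 = 2.3333, gear mesh 70/35 = 2, gear mesh 27/12 = 2.25.
Overall: 2.3333 × 2 × 2.25 = 10.5.

10.5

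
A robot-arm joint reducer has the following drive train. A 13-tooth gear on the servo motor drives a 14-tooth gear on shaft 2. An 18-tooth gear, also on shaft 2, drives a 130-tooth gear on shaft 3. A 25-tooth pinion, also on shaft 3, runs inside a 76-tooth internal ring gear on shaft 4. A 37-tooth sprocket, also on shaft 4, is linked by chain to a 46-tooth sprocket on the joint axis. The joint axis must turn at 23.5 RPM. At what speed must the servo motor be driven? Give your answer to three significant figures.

691 RPM

Overall ratio R = 1.0769 × 7.2222 × 3.04 × 1.2432 = 29.396.
Required input speed = output speed × R = 23.5 × 29.396 = 690.8 RPM.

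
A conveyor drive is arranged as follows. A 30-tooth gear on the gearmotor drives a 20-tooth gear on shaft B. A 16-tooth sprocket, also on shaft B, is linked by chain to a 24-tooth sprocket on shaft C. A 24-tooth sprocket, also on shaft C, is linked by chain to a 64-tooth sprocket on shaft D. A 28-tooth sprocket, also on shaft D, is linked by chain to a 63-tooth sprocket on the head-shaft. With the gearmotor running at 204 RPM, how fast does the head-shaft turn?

34 RPM

Gear mesh: ratio = 20/30 = 0.66667, so shaft B turns at 204 / 0.66667 = 306 RPM.
Chain: ratio = 24/16 = 1.5, so shaft C turns at 306 / 1.5 = 204 RPM.
Chain: ratio = 64/24 = 2.6667, so shaft D turns at 204 / 2.6667 = 76.5 RPM.
Chain: ratio = 63/28 = 2.25, so the head-shaft turns at 76.5 / 2.25 = 34 RPM.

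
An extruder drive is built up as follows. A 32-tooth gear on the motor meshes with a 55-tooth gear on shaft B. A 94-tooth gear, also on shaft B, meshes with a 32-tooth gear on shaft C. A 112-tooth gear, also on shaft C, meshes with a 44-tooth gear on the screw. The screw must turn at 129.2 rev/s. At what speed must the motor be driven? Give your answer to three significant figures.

29.7 rev/s

Overall ratio R = 1.7188 × 0.34043 × 0.39286 = 0.22986.
Required input speed = output speed × R = 129.2 × 0.22986 = 29.698 rev/s.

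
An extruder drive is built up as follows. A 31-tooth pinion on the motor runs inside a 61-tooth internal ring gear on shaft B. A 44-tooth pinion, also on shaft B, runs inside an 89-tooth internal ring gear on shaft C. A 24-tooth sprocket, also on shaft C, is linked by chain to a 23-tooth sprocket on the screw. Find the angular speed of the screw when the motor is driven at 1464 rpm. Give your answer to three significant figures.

384 rpm

Internal gear: ratio = 61/31 = 1.9677, so shaft B turns at 1464 / 1.9677 = 744 rpm.
Internal gear: ratio = 89/44 = 2.0227, so shaft C turns at 744 / 2.0227 = 367.82 rpm.
Chain: ratio = 23/24 = 0.95833, so the screw turns at 367.82 / 0.95833 = 383.81 rpm.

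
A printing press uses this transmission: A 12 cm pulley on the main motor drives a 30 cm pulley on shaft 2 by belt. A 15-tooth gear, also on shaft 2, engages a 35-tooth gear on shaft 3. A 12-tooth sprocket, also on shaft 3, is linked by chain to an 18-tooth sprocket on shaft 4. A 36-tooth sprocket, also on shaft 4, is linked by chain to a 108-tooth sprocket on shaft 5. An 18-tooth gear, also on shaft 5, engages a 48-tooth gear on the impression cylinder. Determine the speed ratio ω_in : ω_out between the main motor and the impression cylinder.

70

Each stage contributes driven/driver: belt 30/12 = 2.5, gear mesh 35/15 = 2.3333, chain 18/12 = 1.5, chain 108/36 = 3, gear mesh 48/18 = 2.6667.
Overall: 2.5 × 2.3333 × 1.5 × 3 × 2.6667 = 70.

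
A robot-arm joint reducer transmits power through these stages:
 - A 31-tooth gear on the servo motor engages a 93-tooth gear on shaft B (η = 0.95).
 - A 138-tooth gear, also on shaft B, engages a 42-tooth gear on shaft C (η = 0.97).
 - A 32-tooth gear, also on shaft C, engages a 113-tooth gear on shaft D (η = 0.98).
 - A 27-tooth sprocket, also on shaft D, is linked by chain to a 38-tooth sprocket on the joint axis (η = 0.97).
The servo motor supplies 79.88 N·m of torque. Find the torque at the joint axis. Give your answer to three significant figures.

318 N·m

After the gear mesh (93/31): 79.88 × 3 × 0.95 = 227.66 N·m
After the gear mesh (42/138): 227.66 × 0.30435 × 0.97 = 67.209 N·m
After the gear mesh (113/32): 67.209 × 3.5312 × 0.98 = 232.58 N·m
After the chain (38/27): 232.58 × 1.4074 × 0.97 = 317.52 N·m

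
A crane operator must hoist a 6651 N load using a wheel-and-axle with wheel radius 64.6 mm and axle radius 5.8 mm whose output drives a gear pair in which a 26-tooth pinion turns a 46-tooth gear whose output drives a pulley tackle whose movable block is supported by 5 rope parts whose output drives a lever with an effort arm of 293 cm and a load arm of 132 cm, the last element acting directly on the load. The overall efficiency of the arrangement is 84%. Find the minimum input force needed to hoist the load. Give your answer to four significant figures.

36.20 N

Wheel-and-axle MA = R/r = 64.6/5.8 = 11.138.
Gear pair MA = 46/26 = 1.7692.
Block-and-tackle MA = number of supporting rope parts = 5.
Lever MA = effort arm / load arm = 293/132 = 2.2197.
Combined ideal MA = 11.138 × 1.7692 × 5 × 2.2197 = 218.7.
Actual MA = 218.7 × 0.84 = 183.71.
Effort = load / actual MA = 6651 / 183.71 = 36.204 N.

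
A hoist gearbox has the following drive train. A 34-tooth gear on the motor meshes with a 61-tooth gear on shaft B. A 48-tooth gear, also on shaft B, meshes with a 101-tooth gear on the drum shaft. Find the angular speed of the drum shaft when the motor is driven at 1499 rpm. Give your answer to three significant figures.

gear mesh 61/34 = 1.7941 → 1499/1.7941 = 835.51 rpm
gear mesh 101/48 = 2.1042 → 835.51/2.1042 = 397.07 rpm

397 rpm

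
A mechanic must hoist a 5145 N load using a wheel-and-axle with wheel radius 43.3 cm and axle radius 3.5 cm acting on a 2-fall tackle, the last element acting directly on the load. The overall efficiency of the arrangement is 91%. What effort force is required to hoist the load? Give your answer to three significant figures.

Wheel-and-axle MA = R/r = 43.3/3.5 = 12.371.
Block-and-tackle MA = number of supporting rope parts = 2.
Combined ideal MA = 12.371 × 2 = 24.743.
Actual MA = 24.743 × 0.91 = 22.516.
Effort = load / actual MA = 5145 / 22.516 = 228.5 N.

229 N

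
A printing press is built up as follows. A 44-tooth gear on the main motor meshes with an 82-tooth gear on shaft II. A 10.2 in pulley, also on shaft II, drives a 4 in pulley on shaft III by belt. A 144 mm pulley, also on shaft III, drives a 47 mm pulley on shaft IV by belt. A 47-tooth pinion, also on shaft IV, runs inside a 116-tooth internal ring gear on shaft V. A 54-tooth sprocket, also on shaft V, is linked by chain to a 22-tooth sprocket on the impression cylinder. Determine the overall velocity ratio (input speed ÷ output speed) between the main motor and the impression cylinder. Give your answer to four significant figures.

Each stage contributes driven/driver: gear mesh 82/44 = 1.8636, belt 4/10.2 = 0.39216, belt 47/144 = 0.32639, internal gear 116/47 = 2.4681, chain 22/54 = 0.40741.
Overall: 1.8636 × 0.39216 × 0.32639 × 2.4681 × 0.40741 = 0.23985.

0.2399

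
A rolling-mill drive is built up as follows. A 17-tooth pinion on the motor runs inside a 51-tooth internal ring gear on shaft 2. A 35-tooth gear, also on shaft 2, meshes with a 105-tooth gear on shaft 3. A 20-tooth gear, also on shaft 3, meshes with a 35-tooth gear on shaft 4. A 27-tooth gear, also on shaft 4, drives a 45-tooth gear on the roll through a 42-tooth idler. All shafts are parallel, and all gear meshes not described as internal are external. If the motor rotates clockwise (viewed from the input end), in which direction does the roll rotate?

clockwise

the motor → shaft 2: internal mesh, same direction → CW.
shaft 2 → shaft 3: external mesh, 1 reversal → CCW.
shaft 3 → shaft 4: external mesh, 1 reversal → CW.
shaft 4 → the roll: driver → idler → driven is 2 external meshes, 2 reversals → CW.
4 reversals in total — an even number — so the roll turns the same way as the motor.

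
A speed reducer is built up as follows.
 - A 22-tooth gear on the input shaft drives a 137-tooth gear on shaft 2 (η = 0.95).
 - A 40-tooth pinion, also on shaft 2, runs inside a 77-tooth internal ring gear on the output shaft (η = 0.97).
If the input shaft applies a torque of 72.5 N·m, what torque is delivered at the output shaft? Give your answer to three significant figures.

801 N·m

Gear mesh: ratio = 137/22 = 6.2273; torque at shaft 2 = 72.5 × 6.2273 × 0.95 = 428.9 N·m.
Internal gear: ratio = 77/40 = 1.925; torque at the output shaft = 428.9 × 1.925 × 0.97 = 800.87 N·m.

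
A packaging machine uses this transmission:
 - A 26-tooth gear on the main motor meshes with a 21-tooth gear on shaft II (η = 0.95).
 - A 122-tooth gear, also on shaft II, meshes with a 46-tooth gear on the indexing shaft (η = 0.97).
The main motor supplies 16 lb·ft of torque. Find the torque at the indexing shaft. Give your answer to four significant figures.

After the gear mesh (21/26): 16 × 0.80769 × 0.95 = 12.277 lb·ft
After the gear mesh (46/122): 12.277 × 0.37705 × 0.97 = 4.4901 lb·ft

4.490 lb·ft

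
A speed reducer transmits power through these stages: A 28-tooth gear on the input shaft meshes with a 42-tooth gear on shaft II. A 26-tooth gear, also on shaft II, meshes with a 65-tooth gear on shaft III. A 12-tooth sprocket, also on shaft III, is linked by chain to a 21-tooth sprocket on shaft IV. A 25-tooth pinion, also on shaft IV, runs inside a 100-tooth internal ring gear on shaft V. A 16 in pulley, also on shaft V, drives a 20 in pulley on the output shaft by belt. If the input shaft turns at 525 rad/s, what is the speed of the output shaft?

the input shaft → shaft II (gear mesh, 42/28): 525 ÷ 1.5 = 350 rad/s
shaft II → shaft III (gear mesh, 65/26): 350 ÷ 2.5 = 140 rad/s
shaft III → shaft IV (chain, 21/12): 140 ÷ 1.75 = 80 rad/s
shaft IV → shaft V (internal gear, 100/25): 80 ÷ 4 = 20 rad/s
shaft V → the output shaft (belt, 20/16): 20 ÷ 1.25 = 16 rad/s

16 rad/s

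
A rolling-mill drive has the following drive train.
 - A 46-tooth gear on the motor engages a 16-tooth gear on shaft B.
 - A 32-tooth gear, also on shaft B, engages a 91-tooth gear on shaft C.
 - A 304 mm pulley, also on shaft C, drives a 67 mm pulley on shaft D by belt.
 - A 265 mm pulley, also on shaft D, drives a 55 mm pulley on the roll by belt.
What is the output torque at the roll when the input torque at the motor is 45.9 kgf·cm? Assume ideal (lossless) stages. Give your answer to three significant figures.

2.08 kgf·cm

gear mesh 16/46 = 0.34783 → τ = 45.9·0.34783 = 15.965 kgf·cm
gear mesh 91/32 = 2.8438 → τ = 15.965·2.8438 = 45.401 kgf·cm
belt 67/304 = 0.22039 → τ = 45.401·0.22039 = 10.006 kgf·cm
belt 55/265 = 0.20755 → τ = 10.006·0.20755 = 2.0768 kgf·cm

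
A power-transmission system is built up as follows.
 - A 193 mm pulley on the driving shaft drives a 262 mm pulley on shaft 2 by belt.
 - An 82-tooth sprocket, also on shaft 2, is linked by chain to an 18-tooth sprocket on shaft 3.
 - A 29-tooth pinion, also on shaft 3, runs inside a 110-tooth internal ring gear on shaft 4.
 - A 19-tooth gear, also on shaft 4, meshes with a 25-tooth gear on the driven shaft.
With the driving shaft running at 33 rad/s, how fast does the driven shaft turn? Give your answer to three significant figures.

the driving shaft → shaft 2 (belt, 262/193): 33 ÷ 1.3575 = 24.309 rad/s
shaft 2 → shaft 3 (chain, 18/82): 24.309 ÷ 0.21951 = 110.74 rad/s
shaft 3 → shaft 4 (internal gear, 110/29): 110.74 ÷ 3.7931 = 29.196 rad/s
shaft 4 → the driven shaft (gear mesh, 25/19): 29.196 ÷ 1.3158 = 22.189 rad/s

22.2 rad/s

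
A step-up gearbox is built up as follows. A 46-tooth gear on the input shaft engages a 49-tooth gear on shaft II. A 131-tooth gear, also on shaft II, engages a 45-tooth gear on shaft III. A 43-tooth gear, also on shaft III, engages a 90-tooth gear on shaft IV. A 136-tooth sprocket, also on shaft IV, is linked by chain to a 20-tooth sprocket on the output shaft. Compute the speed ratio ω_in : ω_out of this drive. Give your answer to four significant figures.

Each stage contributes driven/driver: gear mesh 49/46 = 1.0652, gear mesh 45/131 = 0.34351, gear mesh 90/43 = 2.093, chain 20/136 = 0.14706.
Overall: 1.0652 × 0.34351 × 2.093 × 0.14706 = 0.11263.

0.1126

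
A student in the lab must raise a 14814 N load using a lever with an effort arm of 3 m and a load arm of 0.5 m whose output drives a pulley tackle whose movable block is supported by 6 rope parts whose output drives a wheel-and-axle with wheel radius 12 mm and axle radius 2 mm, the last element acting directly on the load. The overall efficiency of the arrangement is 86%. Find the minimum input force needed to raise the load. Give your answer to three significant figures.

79.7 N

Lever MA = effort arm / load arm = 3/0.5 = 6.
Block-and-tackle MA = number of supporting rope parts = 6.
Wheel-and-axle MA = R/r = 12/2 = 6.
Combined ideal MA = 6 × 6 × 6 = 216.
Actual MA = 216 × 0.86 = 185.76.
Effort = load / actual MA = 14814 / 185.76 = 79.748 N.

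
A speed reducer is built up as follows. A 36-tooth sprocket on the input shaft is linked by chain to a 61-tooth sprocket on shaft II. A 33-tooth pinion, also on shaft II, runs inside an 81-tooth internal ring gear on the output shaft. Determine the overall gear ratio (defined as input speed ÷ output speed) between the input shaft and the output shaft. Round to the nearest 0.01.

4.16

Each stage contributes driven/driver: chain 61/36 = 1.6944, internal gear 81/33 = 2.4545.
Overall: 1.6944 × 2.4545 = 4.1591.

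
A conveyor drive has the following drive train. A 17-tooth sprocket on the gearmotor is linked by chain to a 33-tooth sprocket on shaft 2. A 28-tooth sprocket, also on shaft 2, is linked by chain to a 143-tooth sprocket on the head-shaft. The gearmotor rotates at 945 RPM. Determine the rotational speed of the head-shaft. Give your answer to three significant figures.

chain 33/17 = 1.9412 → 945/1.9412 = 486.82 RPM
chain 143/28 = 5.1071 → 486.82/5.1071 = 95.321 RPM

95.3 RPM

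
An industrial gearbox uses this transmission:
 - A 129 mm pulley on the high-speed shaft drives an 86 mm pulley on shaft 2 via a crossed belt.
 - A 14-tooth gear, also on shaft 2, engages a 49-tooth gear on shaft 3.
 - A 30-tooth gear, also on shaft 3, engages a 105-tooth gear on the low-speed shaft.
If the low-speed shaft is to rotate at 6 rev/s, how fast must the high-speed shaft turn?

49 rev/s

Overall ratio R = 0.66667 × 3.5 × 3.5 = 8.1667.
Required input speed = output speed × R = 6 × 8.1667 = 49 rev/s.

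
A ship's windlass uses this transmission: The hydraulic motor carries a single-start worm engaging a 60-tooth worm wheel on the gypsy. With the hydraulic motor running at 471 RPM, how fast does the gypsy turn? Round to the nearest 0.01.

7.85 RPM

worm 60/1 = 60 → 471/60 = 7.85 RPM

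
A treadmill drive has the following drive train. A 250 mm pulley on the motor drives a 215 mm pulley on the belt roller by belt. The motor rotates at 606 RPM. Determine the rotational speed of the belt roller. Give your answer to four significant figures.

the motor → the belt roller (belt, 215/250): 606 ÷ 0.86 = 704.65 RPM

704.7 RPM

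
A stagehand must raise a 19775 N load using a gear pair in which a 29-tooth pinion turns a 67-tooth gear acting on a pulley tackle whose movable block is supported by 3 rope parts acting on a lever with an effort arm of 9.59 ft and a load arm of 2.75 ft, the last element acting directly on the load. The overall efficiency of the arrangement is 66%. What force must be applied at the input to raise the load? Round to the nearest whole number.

Gear pair MA = 67/29 = 2.3103.
Block-and-tackle MA = number of supporting rope parts = 3.
Lever MA = effort arm / load arm = 9.59/2.75 = 3.4873.
Combined ideal MA = 2.3103 × 3 × 3.4873 = 24.17.
Actual MA = 24.17 × 0.66 = 15.952.
Effort = load / actual MA = 19775 / 15.952 = 1239.6 N.

1240 N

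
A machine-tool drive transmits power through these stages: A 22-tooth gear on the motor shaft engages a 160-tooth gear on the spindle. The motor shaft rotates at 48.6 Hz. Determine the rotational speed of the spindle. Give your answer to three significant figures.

the motor shaft → the spindle (gear mesh, 160/22): 48.6 ÷ 7.2727 = 6.6825 Hz

6.68 Hz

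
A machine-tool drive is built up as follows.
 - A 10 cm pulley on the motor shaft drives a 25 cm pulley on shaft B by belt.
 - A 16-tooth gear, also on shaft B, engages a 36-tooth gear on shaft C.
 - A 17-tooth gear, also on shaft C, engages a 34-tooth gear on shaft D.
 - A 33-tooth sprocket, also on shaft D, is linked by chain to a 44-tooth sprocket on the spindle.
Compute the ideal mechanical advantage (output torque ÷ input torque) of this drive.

Each stage contributes driven/driver: belt 25/10 = 2.5, gear mesh 36/16 = 2.25, gear mesh 34/17 = 2, chain 44/33 = 1.3333.
Overall: 2.5 × 2.25 × 2 × 1.3333 = 15.

15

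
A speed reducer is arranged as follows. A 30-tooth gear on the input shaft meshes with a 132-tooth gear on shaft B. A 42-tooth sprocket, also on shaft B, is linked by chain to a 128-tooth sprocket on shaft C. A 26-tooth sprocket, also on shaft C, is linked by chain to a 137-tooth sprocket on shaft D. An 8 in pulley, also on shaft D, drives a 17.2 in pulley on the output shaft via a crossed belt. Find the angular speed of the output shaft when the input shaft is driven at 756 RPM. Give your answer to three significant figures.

4.98 RPM

the input shaft → shaft B (gear mesh, 132/30): 756 ÷ 4.4 = 171.82 RPM
shaft B → shaft C (chain, 128/42): 171.82 ÷ 3.0476 = 56.378 RPM
shaft C → shaft D (chain, 137/26): 56.378 ÷ 5.2692 = 10.699 RPM
shaft D → the output shaft (belt, 17.2/8): 10.699 ÷ 2.15 = 4.9765 RPM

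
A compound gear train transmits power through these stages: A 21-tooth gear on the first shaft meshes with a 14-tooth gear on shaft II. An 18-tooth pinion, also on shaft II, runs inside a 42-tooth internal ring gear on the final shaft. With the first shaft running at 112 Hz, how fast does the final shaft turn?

gear mesh 14/21 = 0.66667 → 112/0.66667 = 168 Hz
internal gear 42/18 = 2.3333 → 168/2.3333 = 72 Hz

72 Hz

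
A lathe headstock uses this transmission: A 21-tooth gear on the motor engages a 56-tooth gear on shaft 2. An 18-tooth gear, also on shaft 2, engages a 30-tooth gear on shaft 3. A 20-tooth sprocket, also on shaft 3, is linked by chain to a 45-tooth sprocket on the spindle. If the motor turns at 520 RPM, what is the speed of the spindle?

52 RPM

gear mesh 56/21 = 2.6667 → 520/2.6667 = 195 RPM
gear mesh 30/18 = 1.6667 → 195/1.6667 = 117 RPM
chain 45/20 = 2.25 → 117/2.25 = 52 RPM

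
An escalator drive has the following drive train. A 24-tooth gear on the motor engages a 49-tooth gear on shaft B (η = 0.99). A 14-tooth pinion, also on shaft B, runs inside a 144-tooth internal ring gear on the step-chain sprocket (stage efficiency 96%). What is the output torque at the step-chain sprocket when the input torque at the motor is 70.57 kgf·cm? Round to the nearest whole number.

gear mesh 49/24 = 2.0417 → τ = 70.57·2.0417·0.99 = 142.64 kgf·cm
internal gear 144/14 = 10.286 → τ = 142.64·10.286·0.96 = 1408.5 kgf·cm

1408 kgf·cm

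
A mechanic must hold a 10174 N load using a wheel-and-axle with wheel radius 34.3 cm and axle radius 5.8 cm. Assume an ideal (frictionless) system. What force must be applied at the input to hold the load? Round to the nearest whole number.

Wheel-and-axle MA = R/r = 34.3/5.8 = 5.9138.
Effort = load / MA = 10174 / 5.9138 = 1720.4 N.

1720 N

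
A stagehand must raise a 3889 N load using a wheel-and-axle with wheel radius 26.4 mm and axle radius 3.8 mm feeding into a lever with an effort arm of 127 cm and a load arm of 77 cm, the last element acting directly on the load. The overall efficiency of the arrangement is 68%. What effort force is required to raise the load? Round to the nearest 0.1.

499.1 N

Wheel-and-axle MA = R/r = 26.4/3.8 = 6.9474.
Lever MA = effort arm / load arm = 127/77 = 1.6494.
Combined ideal MA = 6.9474 × 1.6494 = 11.459.
Actual MA = 11.459 × 0.68 = 7.7919.
Effort = load / actual MA = 3889 / 7.7919 = 499.11 N.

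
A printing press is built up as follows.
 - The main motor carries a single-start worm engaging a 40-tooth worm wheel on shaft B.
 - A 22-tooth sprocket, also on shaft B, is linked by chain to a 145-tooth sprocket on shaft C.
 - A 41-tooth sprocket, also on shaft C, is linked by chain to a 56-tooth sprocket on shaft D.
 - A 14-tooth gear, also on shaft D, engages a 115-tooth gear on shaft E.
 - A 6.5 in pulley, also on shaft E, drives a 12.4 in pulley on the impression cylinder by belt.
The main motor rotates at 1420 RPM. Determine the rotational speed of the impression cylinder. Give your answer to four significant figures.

the main motor → shaft B (worm, 40/1): 1420 ÷ 40 = 35.5 RPM
shaft B → shaft C (chain, 145/22): 35.5 ÷ 6.5909 = 5.3862 RPM
shaft C → shaft D (chain, 56/41): 5.3862 ÷ 1.3659 = 3.9435 RPM
shaft D → shaft E (gear mesh, 115/14): 3.9435 ÷ 8.2143 = 0.48007 RPM
shaft E → the impression cylinder (belt, 12.4/6.5): 0.48007 ÷ 1.9077 = 0.25165 RPM

0.2517 RPM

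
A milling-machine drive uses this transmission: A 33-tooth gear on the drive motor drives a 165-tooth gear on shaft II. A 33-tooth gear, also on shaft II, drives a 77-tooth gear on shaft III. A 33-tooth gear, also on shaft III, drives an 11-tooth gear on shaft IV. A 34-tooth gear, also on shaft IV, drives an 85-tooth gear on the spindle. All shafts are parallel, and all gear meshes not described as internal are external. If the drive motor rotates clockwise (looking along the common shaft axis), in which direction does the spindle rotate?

the drive motor → shaft II: external mesh, 1 reversal → CCW.
shaft II → shaft III: external mesh, 1 reversal → CW.
shaft III → shaft IV: external mesh, 1 reversal → CCW.
shaft IV → the spindle: external mesh, 1 reversal → CW.
4 reversals in total — an even number — so the spindle turns the same way as the drive motor.

clockwise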